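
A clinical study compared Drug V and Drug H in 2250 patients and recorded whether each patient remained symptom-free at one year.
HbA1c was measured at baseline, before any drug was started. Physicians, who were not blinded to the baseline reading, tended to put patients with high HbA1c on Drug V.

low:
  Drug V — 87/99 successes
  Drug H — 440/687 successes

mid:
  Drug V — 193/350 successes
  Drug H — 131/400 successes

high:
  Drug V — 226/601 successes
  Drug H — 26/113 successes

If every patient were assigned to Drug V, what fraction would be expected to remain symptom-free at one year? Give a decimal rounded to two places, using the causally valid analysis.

0.61

Within every HbA1c level Drug V has the higher rate, yet pooled Drug H does — Simpson's reversal.
HbA1c is set before the drug has any effect — it is not caused by the drug — and it independently drives the outcome. That makes it a confounder, so the causal comparison is within HbA1c levels.
Standardising Drug V to the population HbA1c mix: 0.349·87/99 + 0.333·193/350 + 0.317·226/601 = 0.610.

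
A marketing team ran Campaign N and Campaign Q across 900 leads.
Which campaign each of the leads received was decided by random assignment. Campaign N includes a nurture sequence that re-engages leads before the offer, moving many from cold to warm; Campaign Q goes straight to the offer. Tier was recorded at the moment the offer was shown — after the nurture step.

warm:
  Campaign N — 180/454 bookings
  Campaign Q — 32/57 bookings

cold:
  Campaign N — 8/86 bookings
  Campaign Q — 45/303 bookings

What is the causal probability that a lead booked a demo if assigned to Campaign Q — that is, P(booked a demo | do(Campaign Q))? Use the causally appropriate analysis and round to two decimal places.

The distribution of engagement tier is itself part of what the campaign does — it is an intermediate outcome. Holding it fixed would remove that part of the effect; the total effect is the pooled difference.
So P(outcome | do(Campaign Q)) is just the pooled rate for Campaign Q: 77/360 = 0.214.

0.21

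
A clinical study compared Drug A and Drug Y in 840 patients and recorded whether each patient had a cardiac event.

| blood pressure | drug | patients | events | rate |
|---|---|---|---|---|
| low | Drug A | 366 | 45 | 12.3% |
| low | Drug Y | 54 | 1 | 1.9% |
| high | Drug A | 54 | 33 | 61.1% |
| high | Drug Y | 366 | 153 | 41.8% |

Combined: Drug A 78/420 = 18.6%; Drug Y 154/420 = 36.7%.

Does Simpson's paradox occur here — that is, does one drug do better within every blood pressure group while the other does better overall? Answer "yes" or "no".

Within each blood pressure level (low 12.3% vs 1.9%; high 61.1% vs 41.8%), Drug Y has the lower rate every time. Pooled: 18.6% vs 36.7% — Drug A has the lower rate overall. The two comparisons disagree.

yes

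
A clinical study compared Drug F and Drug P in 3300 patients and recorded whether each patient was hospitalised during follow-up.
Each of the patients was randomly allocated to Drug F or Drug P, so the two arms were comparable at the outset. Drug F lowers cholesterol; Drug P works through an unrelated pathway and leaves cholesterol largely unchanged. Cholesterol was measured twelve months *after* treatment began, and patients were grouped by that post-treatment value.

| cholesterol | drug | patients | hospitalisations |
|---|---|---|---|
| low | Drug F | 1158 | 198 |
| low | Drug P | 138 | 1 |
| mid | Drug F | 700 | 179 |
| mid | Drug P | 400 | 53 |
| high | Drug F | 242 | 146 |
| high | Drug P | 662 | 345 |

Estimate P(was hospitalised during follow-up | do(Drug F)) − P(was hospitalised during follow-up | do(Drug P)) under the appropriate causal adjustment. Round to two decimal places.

The cholesterol-specific comparison favours Drug P throughout, but the pooled figures favour Drug F. The question is whether to condition on cholesterol.
Cholesterol lies on the pathway drug → cholesterol → outcome, so adjusting for it blocks the indirect effect. For the total causal effect of drug, use the unadjusted pooled rates.
The causal difference is the pooled difference: 0.249 − 0.333 = -0.083.

-0.08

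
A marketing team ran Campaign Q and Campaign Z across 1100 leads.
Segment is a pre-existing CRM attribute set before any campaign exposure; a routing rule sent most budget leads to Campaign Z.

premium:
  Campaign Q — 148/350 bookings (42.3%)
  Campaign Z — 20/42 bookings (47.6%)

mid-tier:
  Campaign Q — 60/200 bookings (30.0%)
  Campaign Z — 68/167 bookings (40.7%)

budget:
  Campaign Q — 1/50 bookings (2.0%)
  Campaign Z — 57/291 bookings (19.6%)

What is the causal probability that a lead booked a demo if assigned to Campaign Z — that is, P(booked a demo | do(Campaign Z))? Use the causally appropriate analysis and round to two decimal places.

Campaign Z is higher inside every customer segment stratum but Campaign Q is higher in aggregate. Whether to stratify depends on how customer segment relates to the campaign.
Customer segment satisfies the back-door criterion: it is not a descendant of the campaign, and it blocks the spurious path from campaign to outcome. Adjusting for it (i.e., using the within-customer segment rates) gives the causal effect.
Standardising Campaign Z to the population customer segment mix: 0.356·20/42 + 0.334·68/167 + 0.310·57/291 = 0.366.

0.37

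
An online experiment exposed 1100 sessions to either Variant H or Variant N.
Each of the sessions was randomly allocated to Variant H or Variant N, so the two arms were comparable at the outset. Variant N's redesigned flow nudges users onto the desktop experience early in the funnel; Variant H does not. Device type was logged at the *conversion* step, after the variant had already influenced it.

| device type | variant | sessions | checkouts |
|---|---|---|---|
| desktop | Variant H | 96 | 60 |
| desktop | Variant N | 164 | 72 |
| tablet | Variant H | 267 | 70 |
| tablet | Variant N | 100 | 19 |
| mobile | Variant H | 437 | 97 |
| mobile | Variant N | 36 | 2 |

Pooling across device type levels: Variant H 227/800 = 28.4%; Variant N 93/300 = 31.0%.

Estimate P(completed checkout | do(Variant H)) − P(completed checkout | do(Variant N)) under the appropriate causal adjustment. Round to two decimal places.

-0.03

Device type is recorded after the variant and is itself shifted by it — it sits on the causal path from variant to outcome. Conditioning on a mediator would strip out part of the effect we want; the pooled comparison gives the total causal effect.
The causal difference is the pooled difference: 0.284 − 0.310 = -0.026.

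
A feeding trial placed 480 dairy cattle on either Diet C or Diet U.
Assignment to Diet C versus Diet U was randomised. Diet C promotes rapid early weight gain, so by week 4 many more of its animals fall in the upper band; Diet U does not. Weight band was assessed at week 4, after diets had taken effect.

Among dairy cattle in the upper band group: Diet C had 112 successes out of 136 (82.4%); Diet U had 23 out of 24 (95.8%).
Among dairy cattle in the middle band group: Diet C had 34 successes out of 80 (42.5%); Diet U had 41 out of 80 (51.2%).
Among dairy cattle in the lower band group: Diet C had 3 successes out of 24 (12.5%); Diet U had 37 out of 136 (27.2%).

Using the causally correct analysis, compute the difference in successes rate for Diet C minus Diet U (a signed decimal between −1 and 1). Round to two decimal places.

Week-4 weight band is recorded after the diet and is itself shifted by it — it sits on the causal path from diet to outcome. Conditioning on a mediator would strip out part of the effect we want; the pooled comparison gives the total causal effect.
The causal difference is the pooled difference: 0.621 − 0.421 = +0.200.

+0.20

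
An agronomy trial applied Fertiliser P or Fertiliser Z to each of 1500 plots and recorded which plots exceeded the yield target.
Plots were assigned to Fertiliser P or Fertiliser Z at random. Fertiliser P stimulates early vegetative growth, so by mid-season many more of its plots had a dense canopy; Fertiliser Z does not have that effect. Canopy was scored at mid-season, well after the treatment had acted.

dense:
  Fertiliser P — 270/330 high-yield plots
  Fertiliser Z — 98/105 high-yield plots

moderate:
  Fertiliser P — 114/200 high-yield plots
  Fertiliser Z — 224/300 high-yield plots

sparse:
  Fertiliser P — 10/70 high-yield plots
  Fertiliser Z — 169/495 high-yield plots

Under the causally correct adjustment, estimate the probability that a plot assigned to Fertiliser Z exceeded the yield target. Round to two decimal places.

0.55

The stratified and pooled comparisons disagree (Fertiliser Z wins within each mid-season canopy; Fertiliser P wins overall), so the answer turns on the causal role of mid-season canopy.
Mid-season canopy is recorded after the fertiliser and is itself shifted by it — it sits on the causal path from fertiliser to outcome. Conditioning on a mediator would strip out part of the effect we want; the pooled comparison gives the total causal effect.
So P(outcome | do(Fertiliser Z)) is just the pooled rate for Fertiliser Z: 491/900 = 0.546.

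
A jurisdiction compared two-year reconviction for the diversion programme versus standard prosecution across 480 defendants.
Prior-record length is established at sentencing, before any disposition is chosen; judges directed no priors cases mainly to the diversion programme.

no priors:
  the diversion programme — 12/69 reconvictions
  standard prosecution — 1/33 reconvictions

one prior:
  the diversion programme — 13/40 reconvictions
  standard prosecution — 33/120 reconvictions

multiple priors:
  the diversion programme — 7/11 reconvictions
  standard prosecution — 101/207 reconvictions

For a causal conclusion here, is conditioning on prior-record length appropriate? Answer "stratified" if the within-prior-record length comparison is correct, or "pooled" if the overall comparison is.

stratified

Prior-record length is set before the disposition has any effect — it is not caused by the disposition — and it independently drives the outcome. That makes it a confounder, so the causal comparison is within prior-record length levels.
Within each level — no priors: 17.4% vs 3.0%; one prior: 32.5% vs 27.5%; multiple priors: 63.6% vs 48.8% — standard prosecution is lower every time.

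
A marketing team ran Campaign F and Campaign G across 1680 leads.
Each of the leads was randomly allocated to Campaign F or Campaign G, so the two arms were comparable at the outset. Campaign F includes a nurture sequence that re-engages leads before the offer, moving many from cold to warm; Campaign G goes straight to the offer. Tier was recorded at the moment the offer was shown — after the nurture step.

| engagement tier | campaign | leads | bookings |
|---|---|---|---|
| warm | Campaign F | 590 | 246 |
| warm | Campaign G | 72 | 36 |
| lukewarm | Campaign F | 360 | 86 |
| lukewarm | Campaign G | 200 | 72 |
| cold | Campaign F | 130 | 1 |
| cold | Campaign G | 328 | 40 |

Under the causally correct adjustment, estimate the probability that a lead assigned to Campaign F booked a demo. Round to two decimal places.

0.31

The stratified and pooled comparisons disagree (Campaign G wins within each engagement tier; Campaign F wins overall), so the answer turns on the causal role of engagement tier.
Engagement tier lies on the pathway campaign → engagement tier → outcome, so adjusting for it blocks the indirect effect. For the total causal effect of campaign, use the unadjusted pooled rates.
So P(outcome | do(Campaign F)) is just the pooled rate for Campaign F: 333/1080 = 0.308.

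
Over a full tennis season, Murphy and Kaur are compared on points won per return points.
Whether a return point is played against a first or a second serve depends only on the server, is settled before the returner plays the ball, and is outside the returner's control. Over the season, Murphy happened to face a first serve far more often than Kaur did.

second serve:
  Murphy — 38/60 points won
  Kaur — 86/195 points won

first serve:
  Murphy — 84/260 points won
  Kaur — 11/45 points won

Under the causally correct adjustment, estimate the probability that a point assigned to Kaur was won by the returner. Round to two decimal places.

0.33

Murphy is higher inside every serve type stratum but Kaur is higher in aggregate. Whether to stratify depends on how serve type relates to the player.
The imbalance in serve type arose from how return points were allocated, not from anything the player did; and serve type independently affects the outcome. The pooled gap is confounded — condition on serve type.
Standardising Kaur to the population serve type mix: 0.455·86/195 + 0.545·11/45 = 0.334.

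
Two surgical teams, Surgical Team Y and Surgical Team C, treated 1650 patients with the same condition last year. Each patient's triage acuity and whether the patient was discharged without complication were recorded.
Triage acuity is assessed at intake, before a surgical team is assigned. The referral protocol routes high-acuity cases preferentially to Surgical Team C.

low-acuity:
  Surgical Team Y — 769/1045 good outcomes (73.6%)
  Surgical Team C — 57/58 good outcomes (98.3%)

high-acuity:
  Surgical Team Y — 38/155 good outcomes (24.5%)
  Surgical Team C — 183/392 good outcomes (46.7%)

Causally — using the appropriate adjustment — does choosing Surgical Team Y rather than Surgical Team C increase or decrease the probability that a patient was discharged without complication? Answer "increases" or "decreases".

The imbalance in triage acuity arose from how patients were allocated, not from anything the surgical team did; and triage acuity independently affects the outcome. The pooled gap is confounded — condition on triage acuity.
Within each level — low-acuity: 73.6% vs 98.3%; high-acuity: 24.5% vs 46.7% — Surgical Team C is higher every time.

decreases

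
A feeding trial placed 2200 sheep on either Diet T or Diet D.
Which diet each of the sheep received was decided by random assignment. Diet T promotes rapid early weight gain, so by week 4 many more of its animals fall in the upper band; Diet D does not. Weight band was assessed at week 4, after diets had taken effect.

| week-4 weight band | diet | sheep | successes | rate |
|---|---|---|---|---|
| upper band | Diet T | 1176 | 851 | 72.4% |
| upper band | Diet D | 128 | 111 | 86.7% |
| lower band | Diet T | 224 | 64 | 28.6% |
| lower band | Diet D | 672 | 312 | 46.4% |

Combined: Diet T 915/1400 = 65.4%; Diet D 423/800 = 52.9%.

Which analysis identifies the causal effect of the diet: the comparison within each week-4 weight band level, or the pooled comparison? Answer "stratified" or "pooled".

The week-4 weight band-specific comparison favours Diet D throughout, but the pooled figures favour Diet T. The question is whether to condition on week-4 weight band.
The distribution of week-4 weight band is itself part of what the diet does — it is an intermediate outcome. Holding it fixed would remove that part of the effect; the total effect is the pooled difference.
Pooled: Diet T 65.4% vs Diet D 52.9%; Diet T is higher overall.

pooled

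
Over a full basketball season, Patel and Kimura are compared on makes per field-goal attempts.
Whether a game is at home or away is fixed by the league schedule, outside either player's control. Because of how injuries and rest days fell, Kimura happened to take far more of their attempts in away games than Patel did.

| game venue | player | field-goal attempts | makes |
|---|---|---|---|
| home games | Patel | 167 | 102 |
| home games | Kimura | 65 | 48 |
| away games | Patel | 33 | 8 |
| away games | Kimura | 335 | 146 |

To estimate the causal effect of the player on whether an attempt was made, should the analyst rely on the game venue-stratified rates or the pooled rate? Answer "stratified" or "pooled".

stratified

The game venue-specific comparison favours Kimura throughout, but the pooled figures favour Patel. The question is whether to condition on game venue.
Nothing the player does changes game venue; the imbalance is an allocation artefact. With game venue also predicting the outcome, the pooled figure is confounded, and the within-stratum comparison is the causal one.
Within each level — home games: 61.1% vs 73.8%; away games: 24.2% vs 43.6% — Kimura is higher every time.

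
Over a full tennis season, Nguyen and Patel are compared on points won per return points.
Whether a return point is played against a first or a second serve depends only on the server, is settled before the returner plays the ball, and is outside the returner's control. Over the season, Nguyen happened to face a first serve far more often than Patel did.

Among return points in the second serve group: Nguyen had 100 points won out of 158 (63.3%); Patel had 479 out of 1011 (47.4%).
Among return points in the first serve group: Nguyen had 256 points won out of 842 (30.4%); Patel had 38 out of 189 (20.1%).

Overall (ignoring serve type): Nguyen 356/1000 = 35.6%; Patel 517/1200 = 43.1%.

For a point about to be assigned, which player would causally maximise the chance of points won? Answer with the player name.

Within every serve type level Nguyen has the higher rate, yet pooled Patel does — Simpson's reversal.
Serve type is set before the player has any effect — it is not caused by the player — and it independently drives the outcome. That makes it a confounder, so the causal comparison is within serve type levels.
Within each level — second serve: 63.3% vs 47.4%; first serve: 30.4% vs 20.1% — Nguyen is higher every time.

Nguyen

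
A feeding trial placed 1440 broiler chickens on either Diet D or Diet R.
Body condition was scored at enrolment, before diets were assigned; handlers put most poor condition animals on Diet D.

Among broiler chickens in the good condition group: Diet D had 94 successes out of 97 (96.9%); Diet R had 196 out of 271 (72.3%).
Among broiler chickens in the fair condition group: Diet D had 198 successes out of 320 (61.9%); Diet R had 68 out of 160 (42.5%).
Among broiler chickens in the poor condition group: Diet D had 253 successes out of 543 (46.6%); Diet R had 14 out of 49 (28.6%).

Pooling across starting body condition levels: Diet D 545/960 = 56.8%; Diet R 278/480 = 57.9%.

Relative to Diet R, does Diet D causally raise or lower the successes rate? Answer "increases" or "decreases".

The stratified and pooled comparisons disagree (Diet D wins within each starting body condition; Diet R wins overall), so the answer turns on the causal role of starting body condition.
Nothing the diet does changes starting body condition; the imbalance is an allocation artefact. With starting body condition also predicting the outcome, the pooled figure is confounded, and the within-stratum comparison is the causal one.
Within each level — good condition: 96.9% vs 72.3%; fair condition: 61.9% vs 42.5%; poor condition: 46.6% vs 28.6% — Diet D is higher every time.

increases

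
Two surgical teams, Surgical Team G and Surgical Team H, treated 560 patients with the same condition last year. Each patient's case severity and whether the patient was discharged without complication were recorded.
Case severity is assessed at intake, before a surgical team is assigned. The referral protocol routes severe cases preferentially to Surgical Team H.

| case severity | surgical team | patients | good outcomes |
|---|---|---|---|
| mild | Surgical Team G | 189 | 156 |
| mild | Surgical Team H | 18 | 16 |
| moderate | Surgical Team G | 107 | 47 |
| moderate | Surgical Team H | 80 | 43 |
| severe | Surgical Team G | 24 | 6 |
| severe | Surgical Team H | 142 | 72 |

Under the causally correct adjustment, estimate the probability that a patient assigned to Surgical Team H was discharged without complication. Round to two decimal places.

Within every case severity level Surgical Team H has the higher rate, yet pooled Surgical Team G does — Simpson's reversal.
Case severity differs across surgical teams for reasons unrelated to any effect of the surgical team itself, and it separately predicts the outcome — a classic confounder. We must compare within case severity levels.
Standardising Surgical Team H to the population case severity mix: 0.370·16/18 + 0.334·43/80 + 0.296·72/142 = 0.658.

0.66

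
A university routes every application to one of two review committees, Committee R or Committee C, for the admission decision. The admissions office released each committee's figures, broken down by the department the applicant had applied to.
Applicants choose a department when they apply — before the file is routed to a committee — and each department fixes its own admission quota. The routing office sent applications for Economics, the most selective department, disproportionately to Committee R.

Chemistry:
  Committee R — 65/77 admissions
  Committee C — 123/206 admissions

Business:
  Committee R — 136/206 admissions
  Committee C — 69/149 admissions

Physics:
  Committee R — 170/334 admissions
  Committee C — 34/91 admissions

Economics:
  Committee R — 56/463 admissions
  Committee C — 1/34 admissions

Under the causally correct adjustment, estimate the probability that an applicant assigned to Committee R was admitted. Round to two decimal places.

0.48

Committee R is higher inside every department stratum but Committee C is higher in aggregate. Whether to stratify depends on how department relates to the review committee.
Department satisfies the back-door criterion: it is not a descendant of the review committee, and it blocks the spurious path from review committee to outcome. Adjusting for it (i.e., using the within-department rates) gives the causal effect.
Standardising Committee R to the population department mix: 0.181·65/77 + 0.228·136/206 + 0.272·170/334 + 0.319·56/463 = 0.481.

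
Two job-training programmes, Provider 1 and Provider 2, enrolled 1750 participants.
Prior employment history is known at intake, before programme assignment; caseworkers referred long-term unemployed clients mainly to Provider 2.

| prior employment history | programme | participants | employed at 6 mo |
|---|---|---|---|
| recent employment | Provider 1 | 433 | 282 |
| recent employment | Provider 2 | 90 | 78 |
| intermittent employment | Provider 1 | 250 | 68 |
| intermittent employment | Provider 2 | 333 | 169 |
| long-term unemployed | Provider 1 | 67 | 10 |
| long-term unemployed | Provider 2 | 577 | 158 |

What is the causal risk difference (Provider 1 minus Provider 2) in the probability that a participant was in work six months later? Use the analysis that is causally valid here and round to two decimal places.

The prior employment history-specific comparison favours Provider 2 throughout, but the pooled figures favour Provider 1. The question is whether to condition on prior employment history.
Here prior employment history is a common cause — it drives both which programme a case falls under and the outcome. The crude comparison mixes populations; the stratum-specific rates are the causally relevant ones.
Adjusting over the population distribution of prior employment history: 0.299·(0.651−0.867) + 0.333·(0.272−0.508) + 0.368·(0.149−0.274) = -0.189.

-0.19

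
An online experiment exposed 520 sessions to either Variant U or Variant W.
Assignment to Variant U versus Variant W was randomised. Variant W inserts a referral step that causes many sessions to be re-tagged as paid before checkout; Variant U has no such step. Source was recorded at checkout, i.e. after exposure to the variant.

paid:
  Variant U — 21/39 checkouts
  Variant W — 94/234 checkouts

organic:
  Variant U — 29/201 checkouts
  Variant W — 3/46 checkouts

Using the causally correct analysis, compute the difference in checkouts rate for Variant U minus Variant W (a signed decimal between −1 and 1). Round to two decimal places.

Variant U is higher inside every traffic source stratum but Variant W is higher in aggregate. Whether to stratify depends on how traffic source relates to the variant.
Stratifying would compare variants among sessions the variants themselves sorted into traffic source groups — a form of selection on an intermediate. The unconditioned pooled rates give the total causal effect.
The causal difference is the pooled difference: 0.208 − 0.346 = -0.138.

-0.14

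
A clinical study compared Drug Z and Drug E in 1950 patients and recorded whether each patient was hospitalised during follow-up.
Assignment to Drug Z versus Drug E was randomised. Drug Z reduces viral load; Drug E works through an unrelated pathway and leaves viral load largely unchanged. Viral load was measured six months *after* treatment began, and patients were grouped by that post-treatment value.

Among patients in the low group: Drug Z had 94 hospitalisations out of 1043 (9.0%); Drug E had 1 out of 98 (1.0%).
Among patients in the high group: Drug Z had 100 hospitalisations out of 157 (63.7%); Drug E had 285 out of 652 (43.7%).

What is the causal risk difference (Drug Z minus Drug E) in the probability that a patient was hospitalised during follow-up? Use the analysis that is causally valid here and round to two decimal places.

The viral load-specific comparison favours Drug E throughout, but the pooled figures favour Drug Z. The question is whether to condition on viral load.
The distribution of viral load is itself part of what the drug does — it is an intermediate outcome. Holding it fixed would remove that part of the effect; the total effect is the pooled difference.
The causal difference is the pooled difference: 0.162 − 0.381 = -0.220.

-0.22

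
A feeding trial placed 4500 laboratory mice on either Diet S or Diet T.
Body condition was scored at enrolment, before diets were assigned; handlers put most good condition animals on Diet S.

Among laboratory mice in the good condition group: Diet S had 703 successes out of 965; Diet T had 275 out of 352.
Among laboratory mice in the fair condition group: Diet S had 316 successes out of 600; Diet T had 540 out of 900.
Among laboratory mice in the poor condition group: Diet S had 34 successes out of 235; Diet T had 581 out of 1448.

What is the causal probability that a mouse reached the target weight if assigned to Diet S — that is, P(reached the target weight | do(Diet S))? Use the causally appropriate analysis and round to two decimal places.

The stratified and pooled comparisons disagree (Diet T wins within each starting body condition; Diet S wins overall), so the answer turns on the causal role of starting body condition.
Starting body condition differs across diets for reasons unrelated to any effect of the diet itself, and it separately predicts the outcome — a classic confounder. We must compare within starting body condition levels.
Standardising Diet S to the population starting body condition mix: 0.293·703/965 + 0.333·316/600 + 0.374·34/235 = 0.443.

0.44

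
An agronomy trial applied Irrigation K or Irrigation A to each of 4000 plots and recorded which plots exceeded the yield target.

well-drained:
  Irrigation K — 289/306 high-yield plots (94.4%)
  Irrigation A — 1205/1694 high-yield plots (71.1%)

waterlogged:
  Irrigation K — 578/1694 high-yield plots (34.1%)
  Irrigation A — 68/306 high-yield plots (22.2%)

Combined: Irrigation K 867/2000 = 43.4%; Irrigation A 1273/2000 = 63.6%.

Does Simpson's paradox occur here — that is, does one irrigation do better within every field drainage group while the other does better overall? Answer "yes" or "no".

yes

Within each field drainage level (well-drained 94.4% vs 71.1%; waterlogged 34.1% vs 22.2%), Irrigation K has the higher rate every time. Pooled: 43.4% vs 63.6% — Irrigation A has the higher rate overall. The two comparisons disagree.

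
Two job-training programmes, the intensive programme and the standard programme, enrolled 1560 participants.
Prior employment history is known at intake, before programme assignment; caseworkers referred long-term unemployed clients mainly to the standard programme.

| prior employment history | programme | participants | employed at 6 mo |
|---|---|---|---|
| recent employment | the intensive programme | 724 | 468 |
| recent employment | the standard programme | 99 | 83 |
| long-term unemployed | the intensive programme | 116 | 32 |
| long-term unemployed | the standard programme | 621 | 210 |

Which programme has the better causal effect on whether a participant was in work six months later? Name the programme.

the standard programme

Within every prior employment history level the standard programme has the higher rate, yet pooled the intensive programme does — Simpson's reversal.
The imbalance in prior employment history arose from how participants were allocated, not from anything the programme did; and prior employment history independently affects the outcome. The pooled gap is confounded — condition on prior employment history.
Within each level — recent employment: 64.6% vs 83.8%; long-term unemployed: 27.6% vs 33.8% — the standard programme is higher every time.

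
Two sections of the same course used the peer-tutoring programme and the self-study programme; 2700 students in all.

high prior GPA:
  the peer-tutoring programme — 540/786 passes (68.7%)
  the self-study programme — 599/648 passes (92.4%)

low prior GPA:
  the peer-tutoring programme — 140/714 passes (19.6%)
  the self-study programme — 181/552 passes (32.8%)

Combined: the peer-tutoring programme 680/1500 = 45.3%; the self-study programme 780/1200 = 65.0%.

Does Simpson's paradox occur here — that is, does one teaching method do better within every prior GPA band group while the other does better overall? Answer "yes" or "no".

Within each prior GPA band level (high prior GPA 68.7% vs 92.4%; low prior GPA 19.6% vs 32.8%), the self-study programme has the higher rate every time. Pooled: 45.3% vs 65.0% — the self-study programme has the higher rate overall. They agree.

no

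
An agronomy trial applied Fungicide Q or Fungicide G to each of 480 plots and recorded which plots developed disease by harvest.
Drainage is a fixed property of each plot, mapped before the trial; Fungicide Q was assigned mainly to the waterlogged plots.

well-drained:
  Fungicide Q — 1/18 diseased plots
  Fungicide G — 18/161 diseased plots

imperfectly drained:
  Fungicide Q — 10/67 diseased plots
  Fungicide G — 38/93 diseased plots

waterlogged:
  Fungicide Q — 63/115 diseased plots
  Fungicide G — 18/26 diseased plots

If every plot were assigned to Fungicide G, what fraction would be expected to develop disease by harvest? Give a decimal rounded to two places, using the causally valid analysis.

0.38

The imbalance in field drainage arose from how plots were allocated, not from anything the fungicide did; and field drainage independently affects the outcome. The pooled gap is confounded — condition on field drainage.
Standardising Fungicide G to the population field drainage mix: 0.373·18/161 + 0.333·38/93 + 0.294·18/26 = 0.381.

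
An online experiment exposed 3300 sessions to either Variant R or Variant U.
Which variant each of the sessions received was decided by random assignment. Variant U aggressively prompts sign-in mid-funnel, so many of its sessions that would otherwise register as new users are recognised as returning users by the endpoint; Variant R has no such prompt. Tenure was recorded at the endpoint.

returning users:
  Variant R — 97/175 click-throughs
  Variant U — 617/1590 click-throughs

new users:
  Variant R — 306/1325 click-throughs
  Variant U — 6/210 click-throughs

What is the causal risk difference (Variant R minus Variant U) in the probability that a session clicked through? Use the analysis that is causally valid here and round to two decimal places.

User tenure here is a post-treatment variable shaped by the variant; conditioning on it would introduce bias rather than remove it. The overall comparison is the causal one.
The causal difference is the pooled difference: 0.269 − 0.346 = -0.077.

-0.08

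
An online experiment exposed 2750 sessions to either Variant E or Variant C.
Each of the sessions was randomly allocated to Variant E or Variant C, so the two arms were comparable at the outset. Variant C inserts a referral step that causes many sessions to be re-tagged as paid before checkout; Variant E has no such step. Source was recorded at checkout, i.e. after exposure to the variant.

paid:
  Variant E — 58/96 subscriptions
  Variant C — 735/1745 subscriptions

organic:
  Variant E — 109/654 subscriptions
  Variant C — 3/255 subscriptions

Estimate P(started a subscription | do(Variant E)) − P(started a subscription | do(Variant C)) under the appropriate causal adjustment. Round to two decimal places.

-0.15

Variant E is higher inside every traffic source stratum but Variant C is higher in aggregate. Whether to stratify depends on how traffic source relates to the variant.
Traffic source lies on the pathway variant → traffic source → outcome, so adjusting for it blocks the indirect effect. For the total causal effect of variant, use the unadjusted pooled rates.
The causal difference is the pooled difference: 0.223 − 0.369 = -0.146.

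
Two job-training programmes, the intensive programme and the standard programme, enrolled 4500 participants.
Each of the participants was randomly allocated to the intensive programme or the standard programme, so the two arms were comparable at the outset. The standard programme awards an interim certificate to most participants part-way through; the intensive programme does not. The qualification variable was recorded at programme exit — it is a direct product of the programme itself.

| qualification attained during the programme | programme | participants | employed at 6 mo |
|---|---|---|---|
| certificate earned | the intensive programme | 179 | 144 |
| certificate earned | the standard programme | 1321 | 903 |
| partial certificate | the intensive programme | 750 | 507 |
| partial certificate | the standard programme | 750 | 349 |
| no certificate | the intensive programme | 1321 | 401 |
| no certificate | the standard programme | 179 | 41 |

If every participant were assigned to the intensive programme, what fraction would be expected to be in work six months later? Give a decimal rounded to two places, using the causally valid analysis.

0.47

Stratifying would compare programmes among participants the programmes themselves sorted into qualification attained during the programme groups — a form of selection on an intermediate. The unconditioned pooled rates give the total causal effect.
So P(outcome | do(the intensive programme)) is just the pooled rate for the intensive programme: 1052/2250 = 0.468.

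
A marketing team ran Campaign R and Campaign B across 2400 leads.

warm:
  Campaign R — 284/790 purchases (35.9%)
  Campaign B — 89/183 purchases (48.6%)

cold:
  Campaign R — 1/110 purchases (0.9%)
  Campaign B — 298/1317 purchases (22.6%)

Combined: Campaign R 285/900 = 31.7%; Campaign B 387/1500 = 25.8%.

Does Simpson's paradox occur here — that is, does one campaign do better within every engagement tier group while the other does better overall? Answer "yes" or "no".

yes

Within each engagement tier level (warm 35.9% vs 48.6%; cold 0.9% vs 22.6%), Campaign B has the higher rate every time. Pooled: 31.7% vs 25.8% — Campaign R has the higher rate overall. The two comparisons disagree.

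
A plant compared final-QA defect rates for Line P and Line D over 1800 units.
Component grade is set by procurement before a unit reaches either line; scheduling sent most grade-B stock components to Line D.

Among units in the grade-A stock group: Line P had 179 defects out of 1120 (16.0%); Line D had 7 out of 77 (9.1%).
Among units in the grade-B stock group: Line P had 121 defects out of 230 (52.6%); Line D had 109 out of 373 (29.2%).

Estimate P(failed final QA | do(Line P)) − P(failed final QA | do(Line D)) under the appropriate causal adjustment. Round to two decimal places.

+0.12

The component grade-specific comparison favours Line D throughout, but the pooled figures favour Line P. The question is whether to condition on component grade.
Nothing the line does changes component grade; the imbalance is an allocation artefact. With component grade also predicting the outcome, the pooled figure is confounded, and the within-stratum comparison is the causal one.
Adjusting over the population distribution of component grade: 0.665·(0.160−0.091) + 0.335·(0.526−0.292) = +0.124.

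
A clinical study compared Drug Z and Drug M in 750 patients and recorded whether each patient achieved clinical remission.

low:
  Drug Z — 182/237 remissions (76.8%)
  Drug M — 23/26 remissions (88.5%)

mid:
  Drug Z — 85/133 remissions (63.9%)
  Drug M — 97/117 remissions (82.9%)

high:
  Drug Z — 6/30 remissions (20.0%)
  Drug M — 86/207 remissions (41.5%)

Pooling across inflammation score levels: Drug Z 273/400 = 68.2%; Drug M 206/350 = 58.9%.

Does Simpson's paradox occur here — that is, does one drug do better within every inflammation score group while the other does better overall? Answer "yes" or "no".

yes

Within each inflammation score level (low 76.8% vs 88.5%; mid 63.9% vs 82.9%; high 20.0% vs 41.5%), Drug M has the higher rate every time. Pooled: 68.2% vs 58.9% — Drug Z has the higher rate overall. The two comparisons disagree.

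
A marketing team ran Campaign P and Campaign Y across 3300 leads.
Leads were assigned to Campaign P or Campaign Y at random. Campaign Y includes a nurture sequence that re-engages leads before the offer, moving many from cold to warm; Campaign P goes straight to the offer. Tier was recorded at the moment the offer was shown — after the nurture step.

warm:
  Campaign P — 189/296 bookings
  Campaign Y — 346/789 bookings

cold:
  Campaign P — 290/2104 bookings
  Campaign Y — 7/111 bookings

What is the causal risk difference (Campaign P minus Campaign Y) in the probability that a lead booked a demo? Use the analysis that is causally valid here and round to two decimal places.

-0.19

Campaign P is higher inside every engagement tier stratum but Campaign Y is higher in aggregate. Whether to stratify depends on how engagement tier relates to the campaign.
Engagement tier lies on the pathway campaign → engagement tier → outcome, so adjusting for it blocks the indirect effect. For the total causal effect of campaign, use the unadjusted pooled rates.
The causal difference is the pooled difference: 0.200 − 0.392 = -0.193.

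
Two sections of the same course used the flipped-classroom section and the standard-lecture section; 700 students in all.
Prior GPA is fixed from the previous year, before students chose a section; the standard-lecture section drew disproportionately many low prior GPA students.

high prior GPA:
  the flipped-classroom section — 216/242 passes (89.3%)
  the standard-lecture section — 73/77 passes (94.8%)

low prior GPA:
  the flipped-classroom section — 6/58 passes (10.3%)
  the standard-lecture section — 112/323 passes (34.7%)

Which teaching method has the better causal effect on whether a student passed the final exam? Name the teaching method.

Since prior GPA band is a pre-existing factor (not a product of the teaching method) and it affects the outcome on its own, it is a confounder. The stratified rates, not the pooled rate, identify the causal effect.
Within each level — high prior GPA: 89.3% vs 94.8%; low prior GPA: 10.3% vs 34.7% — the standard-lecture section is higher every time.

the standard-lecture section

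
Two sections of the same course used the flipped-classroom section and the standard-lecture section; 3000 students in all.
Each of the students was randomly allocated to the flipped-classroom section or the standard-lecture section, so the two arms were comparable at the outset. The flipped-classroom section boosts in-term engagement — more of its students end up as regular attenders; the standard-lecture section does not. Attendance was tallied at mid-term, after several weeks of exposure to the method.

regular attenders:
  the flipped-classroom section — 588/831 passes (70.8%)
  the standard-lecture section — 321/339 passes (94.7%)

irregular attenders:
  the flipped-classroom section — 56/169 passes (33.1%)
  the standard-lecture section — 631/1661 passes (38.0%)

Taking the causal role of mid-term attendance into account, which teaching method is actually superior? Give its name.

Mid-term attendance lies on the pathway teaching method → mid-term attendance → outcome, so adjusting for it blocks the indirect effect. For the total causal effect of teaching method, use the unadjusted pooled rates.
Pooled: the flipped-classroom section 64.4% vs the standard-lecture section 47.6%; the flipped-classroom section is higher overall.

the flipped-classroom section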